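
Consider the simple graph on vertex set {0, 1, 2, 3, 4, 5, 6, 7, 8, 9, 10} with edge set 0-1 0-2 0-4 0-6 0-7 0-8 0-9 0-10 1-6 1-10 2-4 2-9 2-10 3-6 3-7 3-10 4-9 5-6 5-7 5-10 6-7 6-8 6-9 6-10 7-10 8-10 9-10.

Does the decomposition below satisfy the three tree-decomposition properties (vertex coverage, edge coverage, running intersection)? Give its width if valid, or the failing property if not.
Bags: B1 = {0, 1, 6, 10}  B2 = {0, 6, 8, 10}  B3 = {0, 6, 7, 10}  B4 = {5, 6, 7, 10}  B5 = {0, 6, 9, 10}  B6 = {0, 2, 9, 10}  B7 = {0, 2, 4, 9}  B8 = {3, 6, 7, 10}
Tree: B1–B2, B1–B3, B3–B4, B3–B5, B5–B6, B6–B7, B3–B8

Yes; width 3.

Checking the three conditions: (i) the bags cover all of {0, 1, 2, 3, 4, 5, 6, 7, 8, 9, 10}; (ii) for each edge, some bag contains both endpoints; (iii) the bags containing any fixed vertex form a subtree. All hold, so the decomposition is valid with width 4 − 1 = 3.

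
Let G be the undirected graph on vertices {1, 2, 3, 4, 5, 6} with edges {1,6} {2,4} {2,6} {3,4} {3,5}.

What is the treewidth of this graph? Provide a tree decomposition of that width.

The largest bag has 2 vertices, giving width 1; this decomposition certifies tw(G) ≤ 1. Any graph with an edge has treewidth ≥ 1, and G has the edge 5–3. Therefore the treewidth is 1.

Treewidth 1.
Bags: B1 = {3, 5}  B2 = {3, 4}  B3 = {2, 4}  B4 = {2, 6}  B5 = {1, 6}
Tree: B1–B2, B2–B3, B3–B4, B4–B5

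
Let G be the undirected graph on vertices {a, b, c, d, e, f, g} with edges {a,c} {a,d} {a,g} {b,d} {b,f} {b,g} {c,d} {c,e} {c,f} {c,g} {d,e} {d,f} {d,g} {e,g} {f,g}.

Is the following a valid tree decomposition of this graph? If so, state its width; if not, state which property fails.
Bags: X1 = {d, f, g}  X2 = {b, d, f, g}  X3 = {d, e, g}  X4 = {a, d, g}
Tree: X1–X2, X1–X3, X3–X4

A tree decomposition must satisfy three properties: every vertex lies in some bag; for every edge, both endpoints lie together in some bag; and for every vertex, the bags containing it form a connected subtree. Here vertex c appears in no bag, so the decomposition is invalid.

No — vertex c appears in no bag.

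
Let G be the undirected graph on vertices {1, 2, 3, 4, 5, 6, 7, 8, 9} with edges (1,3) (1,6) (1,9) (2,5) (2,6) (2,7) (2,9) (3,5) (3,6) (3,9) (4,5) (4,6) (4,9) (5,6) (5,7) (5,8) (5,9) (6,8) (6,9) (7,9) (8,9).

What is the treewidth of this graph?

A width-3 tree decomposition is:
Bags: B1 = {2, 5, 6, 9}  B2 = {2, 5, 7, 9}  B3 = {3, 5, 6, 9}  B4 = {5, 6, 8, 9}  B5 = {1, 3, 6, 9}  B6 = {4, 5, 6, 9}
Tree: B1–B2, B1–B3, B1–B4, B3–B5, B1–B6
Every bag has size at most 4, so the width is 4 − 1 = 3 and tw(G) ≤ 3. Conversely, {1, 3, 6, 9} is a clique of size 4, and the vertices of any clique must share a bag in every tree decomposition; so some bag has ≥ 4 vertices and tw(G) ≥ 3. The upper and lower bounds meet at 3, so that is the treewidth.

3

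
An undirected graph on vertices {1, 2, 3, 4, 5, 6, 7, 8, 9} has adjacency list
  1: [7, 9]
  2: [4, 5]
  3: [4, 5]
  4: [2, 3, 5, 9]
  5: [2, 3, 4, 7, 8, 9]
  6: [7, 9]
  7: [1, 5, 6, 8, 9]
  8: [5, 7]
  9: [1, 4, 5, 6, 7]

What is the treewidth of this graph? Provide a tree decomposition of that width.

Treewidth 2.
One such decomposition:
Bags: B1 = {4, 5, 9}  B2 = {5, 7, 9}  B3 = {3, 4, 5}  B4 = {5, 7, 8}  B5 = {2, 4, 5}  B6 = {1, 7, 9}  B7 = {6, 7, 9}
Tree: B1–B2, B1–B3, B2–B4, B1–B5, B2–B6, B2–B7

Every bag has size at most 3, so the width is 3 − 1 = 2 and tw(G) ≤ 2. Conversely, {1, 7, 9} is a clique of size 3, and the vertices of any clique must share a bag in every tree decomposition; so some bag has ≥ 3 vertices and tw(G) ≥ 2. Hence tw(G) = 2 exactly.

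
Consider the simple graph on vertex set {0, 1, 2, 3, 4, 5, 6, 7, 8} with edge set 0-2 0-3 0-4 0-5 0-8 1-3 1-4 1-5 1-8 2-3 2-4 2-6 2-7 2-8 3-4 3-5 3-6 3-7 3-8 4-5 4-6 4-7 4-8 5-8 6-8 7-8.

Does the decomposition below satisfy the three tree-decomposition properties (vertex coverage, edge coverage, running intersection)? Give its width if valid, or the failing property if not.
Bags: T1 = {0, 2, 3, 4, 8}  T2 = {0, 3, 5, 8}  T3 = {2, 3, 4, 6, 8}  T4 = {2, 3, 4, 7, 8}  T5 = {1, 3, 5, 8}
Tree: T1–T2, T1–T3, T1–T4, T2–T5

No — edge (4,5) lies in no bag.

A tree decomposition must satisfy three properties: every vertex lies in some bag; for every edge, both endpoints lie together in some bag; and for every vertex, the bags containing it form a connected subtree. Here edge (4,5) lies in no bag, so the decomposition is invalid.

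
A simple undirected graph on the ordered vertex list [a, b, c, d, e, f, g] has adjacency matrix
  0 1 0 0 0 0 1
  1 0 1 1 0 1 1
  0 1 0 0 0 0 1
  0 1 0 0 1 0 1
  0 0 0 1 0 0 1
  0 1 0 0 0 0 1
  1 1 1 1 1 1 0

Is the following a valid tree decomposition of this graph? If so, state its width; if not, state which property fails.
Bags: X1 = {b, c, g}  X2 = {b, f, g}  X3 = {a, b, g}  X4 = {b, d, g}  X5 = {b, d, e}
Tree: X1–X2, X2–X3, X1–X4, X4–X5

No — edge (g,e) lies in no bag.

A tree decomposition must satisfy three properties: every vertex lies in some bag; for every edge, both endpoints lie together in some bag; and for every vertex, the bags containing it form a connected subtree. Here edge (g,e) lies in no bag, so the decomposition is invalid.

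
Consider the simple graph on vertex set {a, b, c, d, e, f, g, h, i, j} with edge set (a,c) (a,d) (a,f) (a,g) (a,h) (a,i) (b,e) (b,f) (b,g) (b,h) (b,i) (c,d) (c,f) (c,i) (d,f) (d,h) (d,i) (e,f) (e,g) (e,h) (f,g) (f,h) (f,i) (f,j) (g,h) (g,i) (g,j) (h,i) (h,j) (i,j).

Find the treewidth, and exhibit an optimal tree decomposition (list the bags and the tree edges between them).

The largest bag has 5 vertices, giving width 4; this decomposition certifies tw(G) ≤ 4. On the other hand G contains the 5-clique {a, d, f, h, i}. A clique must lie in a single bag of any decomposition, so no decomposition can have width below 4. Combining the bounds, tw(G) = 4.

Treewidth 4.
Bags: B1 = {b, f, g, h, i}  B2 = {b, e, f, g, h}  B3 = {f, g, h, i, j}  B4 = {a, f, g, h, i}  B5 = {a, d, f, h, i}  B6 = {a, c, d, f, i}
Tree: B1–B2, B1–B3, B1–B4, B4–B5, B5–B6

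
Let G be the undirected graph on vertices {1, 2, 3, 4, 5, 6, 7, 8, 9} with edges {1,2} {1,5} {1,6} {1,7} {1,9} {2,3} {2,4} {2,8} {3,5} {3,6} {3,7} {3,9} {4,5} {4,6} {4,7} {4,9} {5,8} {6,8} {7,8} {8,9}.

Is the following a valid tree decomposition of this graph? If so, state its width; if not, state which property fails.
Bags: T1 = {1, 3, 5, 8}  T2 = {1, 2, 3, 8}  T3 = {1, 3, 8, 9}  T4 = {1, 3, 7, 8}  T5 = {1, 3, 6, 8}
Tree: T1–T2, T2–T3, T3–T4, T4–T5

No — vertex 4 appears in no bag.

A tree decomposition must satisfy three properties: every vertex lies in some bag; for every edge, both endpoints lie together in some bag; and for every vertex, the bags containing it form a connected subtree. Here vertex 4 appears in no bag, so the decomposition is invalid.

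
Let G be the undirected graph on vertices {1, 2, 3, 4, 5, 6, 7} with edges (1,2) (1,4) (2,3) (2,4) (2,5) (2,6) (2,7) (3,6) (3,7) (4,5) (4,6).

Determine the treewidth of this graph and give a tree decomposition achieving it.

Each bag holds 3 vertices, so the decomposition has width 2, which upper-bounds the treewidth. For the lower bound, the 3 vertices {2, 3, 6} are pairwise adjacent, and any tree decomposition puts a clique entirely inside one bag — forcing width ≥ 2. Combining the bounds, tw(G) = 2.

Treewidth 2.
One optimal decomposition is:
Bags: B1 = {1, 2, 4}  B2 = {2, 4, 6}  B3 = {2, 4, 5}  B4 = {2, 3, 6}  B5 = {2, 3, 7}
Tree: B1–B2, B1–B3, B2–B4, B4–B5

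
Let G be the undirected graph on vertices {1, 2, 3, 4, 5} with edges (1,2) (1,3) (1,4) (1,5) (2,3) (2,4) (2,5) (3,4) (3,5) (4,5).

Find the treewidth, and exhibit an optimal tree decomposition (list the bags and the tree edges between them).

Treewidth 4.
One such decomposition:
Bags: B1 = {1, 2, 3, 4, 5}
Tree: (single bag)

A single bag containing all 5 vertices is trivially a valid decomposition of width 4. On the other hand G contains the 5-clique {1, 2, 3, 4, 5}. A clique must lie in a single bag of any decomposition, so no decomposition can have width below 4. Combining the bounds, tw(G) = 4.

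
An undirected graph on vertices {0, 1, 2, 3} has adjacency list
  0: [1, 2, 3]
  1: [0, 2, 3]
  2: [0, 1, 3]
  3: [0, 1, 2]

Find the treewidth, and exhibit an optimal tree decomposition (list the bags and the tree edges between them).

With just one bag of size 4, the width is 4 − 1 = 3, so tw(G) ≤ 3. Conversely, {0, 1, 2, 3} is a clique of size 4, and the vertices of any clique must share a bag in every tree decomposition; so some bag has ≥ 4 vertices and tw(G) ≥ 3. Hence tw(G) = 3 exactly.

Treewidth 3.
One such decomposition:
Bags: B1 = {0, 1, 2, 3}
Tree: (single bag)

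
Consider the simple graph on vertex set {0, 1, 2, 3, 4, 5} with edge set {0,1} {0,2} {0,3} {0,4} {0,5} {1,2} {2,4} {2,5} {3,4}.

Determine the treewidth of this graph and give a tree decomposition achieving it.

Each bag holds 3 vertices, so the decomposition has width 2, which upper-bounds the treewidth. Conversely, {0, 1, 2} is a clique of size 3, and the vertices of any clique must share a bag in every tree decomposition; so some bag has ≥ 3 vertices and tw(G) ≥ 2. Therefore the treewidth is 2.

Treewidth 2.
One such decomposition:
Bags: B1 = {0, 2, 5}  B2 = {0, 1, 2}  B3 = {0, 2, 4}  B4 = {0, 3, 4}
Tree: B1–B2, B2–B3, B3–B4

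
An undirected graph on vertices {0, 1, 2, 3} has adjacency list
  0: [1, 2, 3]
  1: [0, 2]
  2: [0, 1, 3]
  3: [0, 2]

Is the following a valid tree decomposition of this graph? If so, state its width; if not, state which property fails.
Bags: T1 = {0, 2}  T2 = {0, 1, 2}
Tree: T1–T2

No — vertex 3 appears in no bag.

A tree decomposition must satisfy three properties: every vertex lies in some bag; for every edge, both endpoints lie together in some bag; and for every vertex, the bags containing it form a connected subtree. Here vertex 3 appears in no bag, so the decomposition is invalid.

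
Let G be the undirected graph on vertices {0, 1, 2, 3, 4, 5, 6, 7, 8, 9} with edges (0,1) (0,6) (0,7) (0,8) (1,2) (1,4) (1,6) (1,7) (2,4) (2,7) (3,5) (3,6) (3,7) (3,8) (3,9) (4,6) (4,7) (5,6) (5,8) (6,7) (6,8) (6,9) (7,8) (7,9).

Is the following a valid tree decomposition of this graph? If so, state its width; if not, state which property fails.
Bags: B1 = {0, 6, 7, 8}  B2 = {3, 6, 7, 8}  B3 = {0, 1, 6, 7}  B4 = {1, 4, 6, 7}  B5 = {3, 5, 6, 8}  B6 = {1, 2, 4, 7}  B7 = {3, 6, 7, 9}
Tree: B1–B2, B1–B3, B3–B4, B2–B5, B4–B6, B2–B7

Checking the three conditions: (i) the bags cover all of {0, 1, 2, 3, 4, 5, 6, 7, 8, 9}; (ii) for each edge, some bag contains both endpoints; (iii) the bags containing any fixed vertex form a subtree. All hold, so the decomposition is valid with width 4 − 1 = 3.

Yes; width 3.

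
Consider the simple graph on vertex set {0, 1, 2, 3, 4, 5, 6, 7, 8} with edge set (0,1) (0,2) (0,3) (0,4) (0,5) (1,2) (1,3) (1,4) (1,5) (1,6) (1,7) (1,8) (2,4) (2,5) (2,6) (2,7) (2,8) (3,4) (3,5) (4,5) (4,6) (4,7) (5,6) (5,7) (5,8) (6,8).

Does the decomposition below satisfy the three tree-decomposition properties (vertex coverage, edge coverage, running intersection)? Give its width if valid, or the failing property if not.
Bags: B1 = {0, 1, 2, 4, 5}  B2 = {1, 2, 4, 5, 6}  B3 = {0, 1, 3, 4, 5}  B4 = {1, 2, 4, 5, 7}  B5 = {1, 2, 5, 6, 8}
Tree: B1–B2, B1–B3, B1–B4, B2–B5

Yes; width 4.

Vertex coverage: the bags together contain {0, 1, 2, 3, 4, 5, 6, 7, 8}, the full vertex set. Edge coverage: each edge of G has both endpoints in at least one bag. Running intersection: for every vertex, the bags containing it form a connected subtree. All three properties hold, so this is a valid tree decomposition of width max|bag| − 1 = 4, and hence tw(G) ≤ 4.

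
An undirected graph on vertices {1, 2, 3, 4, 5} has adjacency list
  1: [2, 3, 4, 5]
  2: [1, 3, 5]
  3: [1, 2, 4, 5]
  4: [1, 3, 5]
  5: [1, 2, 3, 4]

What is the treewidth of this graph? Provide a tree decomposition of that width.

Treewidth 3.
One such decomposition:
Bags: B1 = {1, 2, 3, 5}  B2 = {1, 3, 4, 5}
Tree: B1–B2

Every bag has size at most 4, so the width is 4 − 1 = 3 and tw(G) ≤ 3. On the other hand G contains the 4-clique {1, 2, 3, 5}. A clique must lie in a single bag of any decomposition, so no decomposition can have width below 3. Hence tw(G) = 3 exactly.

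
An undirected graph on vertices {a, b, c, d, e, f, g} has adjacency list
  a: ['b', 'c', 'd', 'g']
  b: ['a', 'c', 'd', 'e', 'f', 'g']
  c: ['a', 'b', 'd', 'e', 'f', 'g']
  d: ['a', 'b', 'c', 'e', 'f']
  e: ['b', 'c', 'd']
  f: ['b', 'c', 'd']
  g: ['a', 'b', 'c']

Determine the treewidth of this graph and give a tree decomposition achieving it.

Each bag holds 4 vertices, so the decomposition has width 3, which upper-bounds the treewidth. On the other hand G contains the 4-clique {b, c, d, e}. A clique must lie in a single bag of any decomposition, so no decomposition can have width below 3. Therefore the treewidth is 3.

Treewidth 3.
One optimal decomposition is:
Bags: B1 = {a, b, c, g}  B2 = {a, b, c, d}  B3 = {b, c, d, e}  B4 = {b, c, d, f}
Tree: B1–B2, B2–B3, B3–B4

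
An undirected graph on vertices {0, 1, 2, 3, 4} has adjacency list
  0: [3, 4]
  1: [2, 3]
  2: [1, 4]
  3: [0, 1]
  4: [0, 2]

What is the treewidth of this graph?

A width-2 tree decomposition is:
Bags: B1 = {0, 1, 3}  B2 = {0, 1, 4}  B3 = {1, 2, 4}
Tree: B1–B2, B2–B3
The largest bag has 3 vertices, giving width 2; this decomposition certifies tw(G) ≤ 2. For the lower bound, G contains the cycle 1–3–0–4–2–1, so G is not a forest; only forests have treewidth ≤ 1, hence tw(G) ≥ 2. The upper and lower bounds meet at 2, so that is the treewidth.

2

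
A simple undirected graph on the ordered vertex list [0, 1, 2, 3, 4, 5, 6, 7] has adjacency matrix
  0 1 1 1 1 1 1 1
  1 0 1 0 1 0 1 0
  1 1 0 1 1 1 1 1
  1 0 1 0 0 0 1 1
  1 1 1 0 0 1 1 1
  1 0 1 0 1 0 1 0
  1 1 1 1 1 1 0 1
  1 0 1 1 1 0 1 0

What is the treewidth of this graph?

A width-4 tree decomposition is:
Bags: B1 = {0, 2, 3, 6, 7}  B2 = {0, 2, 4, 6, 7}  B3 = {0, 2, 4, 5, 6}  B4 = {0, 1, 2, 4, 6}
Tree: B1–B2, B2–B3, B2–B4
Each bag holds 5 vertices, so the decomposition has width 4, which upper-bounds the treewidth. On the other hand G contains the 5-clique {0, 2, 3, 6, 7}. A clique must lie in a single bag of any decomposition, so no decomposition can have width below 4. Therefore the treewidth is 4.

4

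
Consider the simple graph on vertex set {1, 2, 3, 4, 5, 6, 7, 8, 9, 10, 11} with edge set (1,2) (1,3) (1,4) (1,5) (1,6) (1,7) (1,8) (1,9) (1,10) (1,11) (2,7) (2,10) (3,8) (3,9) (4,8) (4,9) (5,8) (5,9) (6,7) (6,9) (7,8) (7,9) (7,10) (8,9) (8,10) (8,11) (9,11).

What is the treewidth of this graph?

A width-3 tree decomposition is:
Bags: B1 = {1, 7, 8, 10}  B2 = {1, 7, 8, 9}  B3 = {1, 2, 7, 10}  B4 = {1, 4, 8, 9}  B5 = {1, 5, 8, 9}  B6 = {1, 6, 7, 9}  B7 = {1, 3, 8, 9}  B8 = {1, 8, 9, 11}
Tree: B1–B2, B1–B3, B2–B4, B2–B5, B2–B6, B4–B7, B4–B8
Every bag has size at most 4, so the width is 4 − 1 = 3 and tw(G) ≤ 3. For the lower bound, the 4 vertices {1, 3, 8, 9} are pairwise adjacent, and any tree decomposition puts a clique entirely inside one bag — forcing width ≥ 3. Combining the bounds, tw(G) = 3.

3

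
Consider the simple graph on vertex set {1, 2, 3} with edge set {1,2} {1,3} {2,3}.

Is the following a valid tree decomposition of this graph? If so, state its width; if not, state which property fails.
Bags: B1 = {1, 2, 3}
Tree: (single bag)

Yes; width 2.

Every vertex of G appears in some bag (union = {1, 2, 3}); every edge is covered by a bag; and for each vertex v the set of bags containing v is connected in the bag tree. The decomposition is therefore valid. The largest bag has 3 vertices, so the width is 2.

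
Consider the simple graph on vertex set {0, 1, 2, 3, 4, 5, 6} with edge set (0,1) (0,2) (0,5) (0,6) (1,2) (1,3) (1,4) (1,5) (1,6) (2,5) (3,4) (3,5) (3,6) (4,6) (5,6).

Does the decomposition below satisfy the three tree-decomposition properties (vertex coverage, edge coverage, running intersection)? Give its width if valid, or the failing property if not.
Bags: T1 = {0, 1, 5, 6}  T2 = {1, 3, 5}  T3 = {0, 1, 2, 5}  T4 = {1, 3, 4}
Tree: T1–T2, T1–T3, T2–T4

No — edge (6,3) lies in no bag.

A tree decomposition must satisfy three properties: every vertex lies in some bag; for every edge, both endpoints lie together in some bag; and for every vertex, the bags containing it form a connected subtree. Here edge (6,3) lies in no bag, so the decomposition is invalid.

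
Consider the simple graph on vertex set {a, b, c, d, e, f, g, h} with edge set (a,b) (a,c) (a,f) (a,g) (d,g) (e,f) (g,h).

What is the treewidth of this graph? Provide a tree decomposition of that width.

Every bag has size at most 2, so the width is 2 − 1 = 1 and tw(G) ≤ 1. G has an edge, so its treewidth is at least 1. Hence tw(G) = 1 exactly.

Treewidth 1.
One such decomposition:
Bags: B1 = {e, f}  B2 = {a, f}  B3 = {a, g}  B4 = {a, b}  B5 = {d, g}  B6 = {g, h}  B7 = {a, c}
Tree: B1–B2, B2–B3, B2–B4, B3–B5, B5–B6, B3–B7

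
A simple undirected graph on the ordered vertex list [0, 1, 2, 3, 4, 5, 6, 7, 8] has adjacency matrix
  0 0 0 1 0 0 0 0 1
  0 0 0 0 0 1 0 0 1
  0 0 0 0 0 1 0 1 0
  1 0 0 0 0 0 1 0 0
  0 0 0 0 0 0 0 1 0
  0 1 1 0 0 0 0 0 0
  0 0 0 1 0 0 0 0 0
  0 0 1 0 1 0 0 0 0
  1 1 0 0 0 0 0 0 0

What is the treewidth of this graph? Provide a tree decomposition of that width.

Every bag has size at most 2, so the width is 2 − 1 = 1 and tw(G) ≤ 1. Since G has at least one edge (e.g. 4–7), it is not an edgeless graph, so tw(G) ≥ 1. Hence tw(G) = 1 exactly.

Treewidth 1.
One such decomposition:
Bags: B1 = {4, 7}  B2 = {2, 7}  B3 = {2, 5}  B4 = {1, 5}  B5 = {1, 8}  B6 = {0, 8}  B7 = {0, 3}  B8 = {3, 6}
Tree: B1–B2, B2–B3, B3–B4, B4–B5, B5–B6, B6–B7, B7–B8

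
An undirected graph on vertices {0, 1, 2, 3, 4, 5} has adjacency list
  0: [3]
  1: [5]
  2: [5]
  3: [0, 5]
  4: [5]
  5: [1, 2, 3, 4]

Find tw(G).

1

A width-1 tree decomposition is:
Bags: B1 = {3, 5}  B2 = {4, 5}  B3 = {0, 3}  B4 = {1, 5}  B5 = {2, 5}
Tree: B1–B2, B1–B3, B2–B4, B4–B5
Each bag holds 2 vertices, so the decomposition has width 1, which upper-bounds the treewidth. G has an edge, so its treewidth is at least 1. Hence tw(G) = 1 exactly.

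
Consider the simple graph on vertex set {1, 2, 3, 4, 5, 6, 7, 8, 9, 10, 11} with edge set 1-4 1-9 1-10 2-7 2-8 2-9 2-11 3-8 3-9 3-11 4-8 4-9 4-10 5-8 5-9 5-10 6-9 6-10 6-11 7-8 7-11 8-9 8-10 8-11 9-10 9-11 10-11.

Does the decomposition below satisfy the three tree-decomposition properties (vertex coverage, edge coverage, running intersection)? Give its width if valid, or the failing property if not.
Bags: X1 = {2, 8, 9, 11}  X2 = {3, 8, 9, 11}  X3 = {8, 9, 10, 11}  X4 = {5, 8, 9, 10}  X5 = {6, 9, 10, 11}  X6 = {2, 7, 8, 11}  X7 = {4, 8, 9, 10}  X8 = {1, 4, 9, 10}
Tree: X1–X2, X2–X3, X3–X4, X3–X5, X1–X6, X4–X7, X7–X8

Yes; width 3.

Every vertex of G appears in some bag (union = {1, 2, 3, 4, 5, 6, 7, 8, 9, 10, 11}); every edge is covered by a bag; and for each vertex v the set of bags containing v is connected in the bag tree. The decomposition is therefore valid. The largest bag has 4 vertices, so the width is 3.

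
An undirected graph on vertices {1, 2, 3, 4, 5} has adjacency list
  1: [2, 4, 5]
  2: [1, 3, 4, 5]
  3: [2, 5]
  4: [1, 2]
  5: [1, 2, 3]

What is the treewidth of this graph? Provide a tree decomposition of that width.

Treewidth 2.
One optimal decomposition is:
Bags: B1 = {1, 2, 5}  B2 = {1, 2, 4}  B3 = {2, 3, 5}
Tree: B1–B2, B1–B3

The largest bag has 3 vertices, giving width 2; this decomposition certifies tw(G) ≤ 2. For the lower bound, the 3 vertices {1, 2, 4} are pairwise adjacent, and any tree decomposition puts a clique entirely inside one bag — forcing width ≥ 2. Combining the bounds, tw(G) = 2.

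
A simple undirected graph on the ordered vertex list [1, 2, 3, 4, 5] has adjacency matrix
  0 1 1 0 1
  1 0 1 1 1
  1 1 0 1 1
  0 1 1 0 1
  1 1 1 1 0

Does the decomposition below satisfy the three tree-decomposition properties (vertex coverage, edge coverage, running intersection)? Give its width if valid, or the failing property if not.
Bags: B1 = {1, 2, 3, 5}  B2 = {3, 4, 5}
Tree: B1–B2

A tree decomposition must satisfy three properties: every vertex lies in some bag; for every edge, both endpoints lie together in some bag; and for every vertex, the bags containing it form a connected subtree. Here edge (2,4) lies in no bag, so the decomposition is invalid.

No — edge (2,4) lies in no bag.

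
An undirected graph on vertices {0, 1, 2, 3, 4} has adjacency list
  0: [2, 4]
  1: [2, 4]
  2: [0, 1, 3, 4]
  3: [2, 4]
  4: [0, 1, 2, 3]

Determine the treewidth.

2

A width-2 tree decomposition is:
Bags: B1 = {2, 3, 4}  B2 = {1, 2, 4}  B3 = {0, 2, 4}
Tree: B1–B2, B2–B3
Each bag holds 3 vertices, so the decomposition has width 2, which upper-bounds the treewidth. On the other hand G contains the 3-clique {0, 2, 4}. A clique must lie in a single bag of any decomposition, so no decomposition can have width below 2. Therefore the treewidth is 2.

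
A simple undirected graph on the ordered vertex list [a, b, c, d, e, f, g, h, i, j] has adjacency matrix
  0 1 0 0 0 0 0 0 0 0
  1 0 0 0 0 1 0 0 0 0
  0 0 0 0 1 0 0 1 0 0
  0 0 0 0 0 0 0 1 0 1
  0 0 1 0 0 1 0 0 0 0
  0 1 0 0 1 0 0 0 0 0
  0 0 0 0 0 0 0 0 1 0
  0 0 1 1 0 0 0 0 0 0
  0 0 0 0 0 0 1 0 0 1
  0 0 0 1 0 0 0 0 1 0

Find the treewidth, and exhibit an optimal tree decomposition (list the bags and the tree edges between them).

Treewidth 1.
One such decomposition:
Bags: B1 = {a, b}  B2 = {b, f}  B3 = {e, f}  B4 = {c, e}  B5 = {c, h}  B6 = {d, h}  B7 = {d, j}  B8 = {i, j}  B9 = {g, i}
Tree: B1–B2, B2–B3, B3–B4, B4–B5, B5–B6, B6–B7, B7–B8, B8–B9

Each bag holds 2 vertices, so the decomposition has width 1, which upper-bounds the treewidth. G has an edge, so its treewidth is at least 1. The upper and lower bounds meet at 1, so that is the treewidth.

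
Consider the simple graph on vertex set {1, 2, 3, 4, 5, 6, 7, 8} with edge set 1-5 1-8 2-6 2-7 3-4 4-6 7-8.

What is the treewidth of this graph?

1

A width-1 tree decomposition is:
Bags: B1 = {1, 5}  B2 = {1, 8}  B3 = {7, 8}  B4 = {2, 7}  B5 = {2, 6}  B6 = {4, 6}  B7 = {3, 4}
Tree: B1–B2, B2–B3, B3–B4, B4–B5, B5–B6, B6–B7
The largest bag has 2 vertices, giving width 1; this decomposition certifies tw(G) ≤ 1. Any graph with an edge has treewidth ≥ 1, and G has the edge 5–1. Hence tw(G) = 1 exactly.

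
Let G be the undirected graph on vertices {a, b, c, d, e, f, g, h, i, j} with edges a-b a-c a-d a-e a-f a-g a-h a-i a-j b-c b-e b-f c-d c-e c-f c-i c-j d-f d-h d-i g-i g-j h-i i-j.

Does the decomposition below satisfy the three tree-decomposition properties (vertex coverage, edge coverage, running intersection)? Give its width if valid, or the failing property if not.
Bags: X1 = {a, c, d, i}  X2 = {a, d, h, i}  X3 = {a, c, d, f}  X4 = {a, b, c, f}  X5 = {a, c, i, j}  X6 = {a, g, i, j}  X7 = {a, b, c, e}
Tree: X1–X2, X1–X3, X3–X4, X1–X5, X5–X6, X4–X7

Checking the three conditions: (i) the bags cover all of {a, b, c, d, e, f, g, h, i, j}; (ii) for each edge, some bag contains both endpoints; (iii) the bags containing any fixed vertex form a subtree. All hold, so the decomposition is valid with width 4 − 1 = 3.

Yes; width 3.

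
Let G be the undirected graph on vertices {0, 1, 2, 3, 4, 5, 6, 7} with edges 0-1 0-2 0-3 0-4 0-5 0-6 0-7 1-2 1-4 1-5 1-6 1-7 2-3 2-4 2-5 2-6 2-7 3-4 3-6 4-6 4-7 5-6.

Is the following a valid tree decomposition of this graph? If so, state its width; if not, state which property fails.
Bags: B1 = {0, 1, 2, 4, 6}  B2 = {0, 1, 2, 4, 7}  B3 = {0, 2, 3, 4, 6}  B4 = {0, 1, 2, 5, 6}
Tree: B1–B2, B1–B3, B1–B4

Vertex coverage: the bags together contain {0, 1, 2, 3, 4, 5, 6, 7}, the full vertex set. Edge coverage: each edge of G has both endpoints in at least one bag. Running intersection: for every vertex, the bags containing it form a connected subtree. All three properties hold, so this is a valid tree decomposition of width max|bag| − 1 = 4, and hence tw(G) ≤ 4.

Yes; width 4.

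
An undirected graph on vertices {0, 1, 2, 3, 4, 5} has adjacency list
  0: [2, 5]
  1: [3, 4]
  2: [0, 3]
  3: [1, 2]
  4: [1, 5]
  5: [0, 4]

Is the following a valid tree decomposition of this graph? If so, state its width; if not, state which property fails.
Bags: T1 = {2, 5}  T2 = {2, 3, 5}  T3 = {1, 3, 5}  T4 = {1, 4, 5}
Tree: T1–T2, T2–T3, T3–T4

No — vertex 0 appears in no bag.

A tree decomposition must satisfy three properties: every vertex lies in some bag; for every edge, both endpoints lie together in some bag; and for every vertex, the bags containing it form a connected subtree. Here vertex 0 appears in no bag, so the decomposition is invalid.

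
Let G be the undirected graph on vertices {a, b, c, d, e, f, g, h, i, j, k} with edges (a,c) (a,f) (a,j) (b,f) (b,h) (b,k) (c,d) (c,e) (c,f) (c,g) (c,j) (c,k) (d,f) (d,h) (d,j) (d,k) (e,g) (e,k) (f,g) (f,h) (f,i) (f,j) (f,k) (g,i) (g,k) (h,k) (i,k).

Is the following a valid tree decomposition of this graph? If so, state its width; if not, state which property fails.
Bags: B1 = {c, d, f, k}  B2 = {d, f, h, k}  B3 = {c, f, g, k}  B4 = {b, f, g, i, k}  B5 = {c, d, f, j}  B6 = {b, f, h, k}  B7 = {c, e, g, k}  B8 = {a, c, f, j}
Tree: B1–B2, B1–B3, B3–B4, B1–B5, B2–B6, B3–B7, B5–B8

No — bags containing vertex b are not connected in the tree.

A tree decomposition must satisfy three properties: every vertex lies in some bag; for every edge, both endpoints lie together in some bag; and for every vertex, the bags containing it form a connected subtree. Here bags containing vertex b are not connected in the tree, so the decomposition is invalid.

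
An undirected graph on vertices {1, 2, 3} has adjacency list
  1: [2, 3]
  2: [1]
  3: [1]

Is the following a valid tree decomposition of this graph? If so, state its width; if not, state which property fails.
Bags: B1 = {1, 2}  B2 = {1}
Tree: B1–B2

No — vertex 3 appears in no bag.

A tree decomposition must satisfy three properties: every vertex lies in some bag; for every edge, both endpoints lie together in some bag; and for every vertex, the bags containing it form a connected subtree. Here vertex 3 appears in no bag, so the decomposition is invalid.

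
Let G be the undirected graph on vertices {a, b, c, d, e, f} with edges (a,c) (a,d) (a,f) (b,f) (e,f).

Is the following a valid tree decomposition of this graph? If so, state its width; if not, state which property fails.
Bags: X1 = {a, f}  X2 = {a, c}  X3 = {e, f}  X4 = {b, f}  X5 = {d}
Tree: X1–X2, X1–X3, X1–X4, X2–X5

A tree decomposition must satisfy three properties: every vertex lies in some bag; for every edge, both endpoints lie together in some bag; and for every vertex, the bags containing it form a connected subtree. Here edge (a,d) lies in no bag, so the decomposition is invalid.

No — edge (a,d) lies in no bag.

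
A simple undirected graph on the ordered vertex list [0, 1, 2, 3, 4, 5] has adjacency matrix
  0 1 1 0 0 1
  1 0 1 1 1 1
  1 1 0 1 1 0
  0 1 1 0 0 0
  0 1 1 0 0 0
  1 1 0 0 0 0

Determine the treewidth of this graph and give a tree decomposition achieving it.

Treewidth 2.
Bags: B1 = {1, 2, 4}  B2 = {1, 2, 3}  B3 = {0, 1, 2}  B4 = {0, 1, 5}
Tree: B1–B2, B1–B3, B3–B4

Every bag has size at most 3, so the width is 3 − 1 = 2 and tw(G) ≤ 2. For the lower bound, the 3 vertices {0, 1, 2} are pairwise adjacent, and any tree decomposition puts a clique entirely inside one bag — forcing width ≥ 2. Combining the bounds, tw(G) = 2.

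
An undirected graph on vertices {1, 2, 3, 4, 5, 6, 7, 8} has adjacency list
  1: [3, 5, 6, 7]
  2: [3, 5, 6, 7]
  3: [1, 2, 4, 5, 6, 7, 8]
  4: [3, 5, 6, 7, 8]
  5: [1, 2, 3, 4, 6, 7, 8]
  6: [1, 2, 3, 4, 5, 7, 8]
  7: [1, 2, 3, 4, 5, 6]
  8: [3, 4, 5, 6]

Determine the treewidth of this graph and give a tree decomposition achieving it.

Every bag has size at most 5, so the width is 5 − 1 = 4 and tw(G) ≤ 4. For the lower bound, the 5 vertices {3, 4, 5, 6, 8} are pairwise adjacent, and any tree decomposition puts a clique entirely inside one bag — forcing width ≥ 4. Therefore the treewidth is 4.

Treewidth 4.
One such decomposition:
Bags: B1 = {3, 4, 5, 6, 7}  B2 = {3, 4, 5, 6, 8}  B3 = {2, 3, 5, 6, 7}  B4 = {1, 3, 5, 6, 7}
Tree: B1–B2, B1–B3, B1–B4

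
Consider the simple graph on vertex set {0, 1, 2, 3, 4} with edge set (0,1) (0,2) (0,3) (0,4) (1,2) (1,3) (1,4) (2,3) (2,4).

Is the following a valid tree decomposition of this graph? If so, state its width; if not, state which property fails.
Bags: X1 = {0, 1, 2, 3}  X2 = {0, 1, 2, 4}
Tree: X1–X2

Every vertex of G appears in some bag (union = {0, 1, 2, 3, 4}); every edge is covered by a bag; and for each vertex v the set of bags containing v is connected in the bag tree. The decomposition is therefore valid. The largest bag has 4 vertices, so the width is 3.

Yes; width 3.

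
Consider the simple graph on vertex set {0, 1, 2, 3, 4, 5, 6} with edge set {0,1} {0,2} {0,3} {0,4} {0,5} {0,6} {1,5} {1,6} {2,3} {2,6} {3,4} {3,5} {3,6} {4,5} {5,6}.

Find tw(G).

3

A width-3 tree decomposition is:
Bags: B1 = {0, 2, 3, 6}  B2 = {0, 3, 5, 6}  B3 = {0, 1, 5, 6}  B4 = {0, 3, 4, 5}
Tree: B1–B2, B2–B3, B2–B4
The largest bag has 4 vertices, giving width 3; this decomposition certifies tw(G) ≤ 3. For the lower bound, the 4 vertices {0, 1, 5, 6} are pairwise adjacent, and any tree decomposition puts a clique entirely inside one bag — forcing width ≥ 3. Hence tw(G) = 3 exactly.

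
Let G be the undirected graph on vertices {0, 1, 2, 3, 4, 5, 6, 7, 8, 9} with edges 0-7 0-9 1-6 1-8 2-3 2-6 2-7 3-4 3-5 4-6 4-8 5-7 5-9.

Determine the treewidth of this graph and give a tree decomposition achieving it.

Treewidth 2.
One such decomposition:
Bags: B1 = {0, 7, 9}  B2 = {5, 7, 9}  B3 = {2, 5, 7}  B4 = {2, 3, 5}  B5 = {2, 3, 6}  B6 = {3, 4, 6}  B7 = {1, 4, 6}  B8 = {1, 4, 8}
Tree: B1–B2, B2–B3, B3–B4, B4–B5, B5–B6, B6–B7, B7–B8

Each bag holds 3 vertices, so the decomposition has width 2, which upper-bounds the treewidth. The edges 0–9–5–7–0 form a cycle, so G is not a tree and its treewidth is at least 2. The upper and lower bounds meet at 2, so that is the treewidth.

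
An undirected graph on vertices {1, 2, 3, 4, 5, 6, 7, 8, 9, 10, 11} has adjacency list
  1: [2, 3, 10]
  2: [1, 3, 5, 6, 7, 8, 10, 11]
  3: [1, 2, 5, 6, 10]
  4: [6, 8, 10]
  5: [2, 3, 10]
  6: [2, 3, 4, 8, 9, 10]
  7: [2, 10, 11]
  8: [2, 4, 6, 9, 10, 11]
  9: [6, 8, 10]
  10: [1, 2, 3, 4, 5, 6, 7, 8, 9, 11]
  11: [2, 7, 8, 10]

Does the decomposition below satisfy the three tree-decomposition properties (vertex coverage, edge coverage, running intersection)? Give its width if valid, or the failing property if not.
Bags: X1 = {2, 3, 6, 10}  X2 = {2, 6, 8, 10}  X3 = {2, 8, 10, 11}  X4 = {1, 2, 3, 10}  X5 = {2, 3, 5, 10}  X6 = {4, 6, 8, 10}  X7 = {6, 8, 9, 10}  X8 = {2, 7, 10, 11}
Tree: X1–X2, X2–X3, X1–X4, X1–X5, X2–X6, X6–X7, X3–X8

Yes; width 3.

Checking the three conditions: (i) the bags cover all of {1, 2, 3, 4, 5, 6, 7, 8, 9, 10, 11}; (ii) for each edge, some bag contains both endpoints; (iii) the bags containing any fixed vertex form a subtree. All hold, so the decomposition is valid with width 4 − 1 = 3.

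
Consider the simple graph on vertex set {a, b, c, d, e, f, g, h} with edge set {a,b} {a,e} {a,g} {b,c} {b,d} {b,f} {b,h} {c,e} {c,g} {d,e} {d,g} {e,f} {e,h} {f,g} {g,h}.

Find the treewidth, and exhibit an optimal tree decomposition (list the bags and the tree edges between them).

Every bag has size at most 4, so the width is 4 − 1 = 3 and tw(G) ≤ 3. For the lower bound: the 4 vertex sets {c,e}, {g,h}, {b}, {d} are disjoint, each induces a connected subgraph, and every pair is joined by at least one edge of G. Contracting each set to a single vertex therefore yields K_{4} as a minor, and since treewidth is minor-monotone, tw(G) ≥ tw(K_{4}) = 3. The upper and lower bounds meet at 3, so that is the treewidth.

Treewidth 3.
One optimal decomposition is:
Bags: B1 = {b, c, e, g}  B2 = {b, e, g, h}  B3 = {b, d, e, g}  B4 = {b, e, f, g}  B5 = {a, b, e, g}
Tree: B1–B2, B2–B3, B3–B4, B4–B5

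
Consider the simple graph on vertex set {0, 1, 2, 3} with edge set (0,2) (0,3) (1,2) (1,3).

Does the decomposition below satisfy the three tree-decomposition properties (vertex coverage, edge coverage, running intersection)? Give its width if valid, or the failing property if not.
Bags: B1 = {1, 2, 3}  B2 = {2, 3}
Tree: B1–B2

No — vertex 0 appears in no bag.

A tree decomposition must satisfy three properties: every vertex lies in some bag; for every edge, both endpoints lie together in some bag; and for every vertex, the bags containing it form a connected subtree. Here vertex 0 appears in no bag, so the decomposition is invalid.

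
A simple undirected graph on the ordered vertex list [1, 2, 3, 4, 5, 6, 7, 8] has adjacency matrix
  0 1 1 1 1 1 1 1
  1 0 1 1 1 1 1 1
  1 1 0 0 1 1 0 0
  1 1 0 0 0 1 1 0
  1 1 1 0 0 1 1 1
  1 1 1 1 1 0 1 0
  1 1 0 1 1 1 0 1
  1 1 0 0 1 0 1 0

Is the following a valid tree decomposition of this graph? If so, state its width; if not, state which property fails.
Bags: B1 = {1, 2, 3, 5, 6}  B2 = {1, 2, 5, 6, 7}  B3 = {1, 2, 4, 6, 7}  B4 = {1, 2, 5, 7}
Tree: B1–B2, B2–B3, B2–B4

No — vertex 8 appears in no bag.

A tree decomposition must satisfy three properties: every vertex lies in some bag; for every edge, both endpoints lie together in some bag; and for every vertex, the bags containing it form a connected subtree. Here vertex 8 appears in no bag, so the decomposition is invalid.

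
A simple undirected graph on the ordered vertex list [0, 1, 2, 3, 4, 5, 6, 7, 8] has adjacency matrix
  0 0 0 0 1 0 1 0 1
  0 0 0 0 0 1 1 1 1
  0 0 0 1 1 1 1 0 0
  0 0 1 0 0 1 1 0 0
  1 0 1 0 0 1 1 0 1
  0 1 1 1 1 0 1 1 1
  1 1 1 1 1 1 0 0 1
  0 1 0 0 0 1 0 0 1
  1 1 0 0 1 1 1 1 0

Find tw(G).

3

A width-3 tree decomposition is:
Bags: B1 = {2, 4, 5, 6}  B2 = {4, 5, 6, 8}  B3 = {2, 3, 5, 6}  B4 = {0, 4, 6, 8}  B5 = {1, 5, 6, 8}  B6 = {1, 5, 7, 8}
Tree: B1–B2, B1–B3, B2–B4, B2–B5, B5–B6
Every bag has size at most 4, so the width is 4 − 1 = 3 and tw(G) ≤ 3. On the other hand G contains the 4-clique {0, 4, 6, 8}. A clique must lie in a single bag of any decomposition, so no decomposition can have width below 3. The upper and lower bounds meet at 3, so that is the treewidth.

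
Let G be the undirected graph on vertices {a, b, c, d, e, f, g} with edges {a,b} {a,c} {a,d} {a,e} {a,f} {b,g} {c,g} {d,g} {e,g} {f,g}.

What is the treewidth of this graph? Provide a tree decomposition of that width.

Every bag has size at most 3, so the width is 3 − 1 = 2 and tw(G) ≤ 2. Since a–b–g–c–a is a cycle in G, G is not acyclic. Forests are exactly the graphs of treewidth ≤ 1, so tw(G) ≥ 2. Therefore the treewidth is 2.

Treewidth 2.
One such decomposition:
Bags: B1 = {a, b, g}  B2 = {a, c, g}  B3 = {a, e, g}  B4 = {a, d, g}  B5 = {a, f, g}
Tree: B1–B2, B2–B3, B3–B4, B4–B5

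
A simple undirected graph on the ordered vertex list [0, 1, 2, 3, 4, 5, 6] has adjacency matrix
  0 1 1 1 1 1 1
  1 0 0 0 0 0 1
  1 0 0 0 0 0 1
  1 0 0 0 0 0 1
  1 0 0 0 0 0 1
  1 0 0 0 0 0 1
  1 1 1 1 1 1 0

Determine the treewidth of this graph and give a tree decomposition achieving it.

Treewidth 2.
Bags: B1 = {0, 1, 6}  B2 = {0, 3, 6}  B3 = {0, 2, 6}  B4 = {0, 4, 6}  B5 = {0, 5, 6}
Tree: B1–B2, B1–B3, B1–B4, B3–B5

Every bag has size at most 3, so the width is 3 − 1 = 2 and tw(G) ≤ 2. Conversely, {0, 1, 6} is a clique of size 3, and the vertices of any clique must share a bag in every tree decomposition; so some bag has ≥ 3 vertices and tw(G) ≥ 2. Therefore the treewidth is 2.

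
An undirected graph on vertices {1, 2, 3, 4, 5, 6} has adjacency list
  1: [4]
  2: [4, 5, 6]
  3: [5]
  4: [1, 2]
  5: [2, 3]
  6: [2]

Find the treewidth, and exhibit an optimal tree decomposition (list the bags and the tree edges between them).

Treewidth 1.
One such decomposition:
Bags: B1 = {2, 5}  B2 = {3, 5}  B3 = {2, 4}  B4 = {2, 6}  B5 = {1, 4}
Tree: B1–B2, B1–B3, B3–B4, B3–B5

Every bag has size at most 2, so the width is 2 − 1 = 1 and tw(G) ≤ 1. Any graph with an edge has treewidth ≥ 1, and G has the edge 5–2. Hence tw(G) = 1 exactly.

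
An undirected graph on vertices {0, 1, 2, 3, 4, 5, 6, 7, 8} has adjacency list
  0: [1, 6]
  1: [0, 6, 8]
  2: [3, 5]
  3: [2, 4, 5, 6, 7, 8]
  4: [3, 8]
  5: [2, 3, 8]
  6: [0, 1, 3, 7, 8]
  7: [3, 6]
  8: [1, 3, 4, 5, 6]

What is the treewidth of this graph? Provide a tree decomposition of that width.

Each bag holds 3 vertices, so the decomposition has width 2, which upper-bounds the treewidth. For the lower bound, the 3 vertices {0, 1, 6} are pairwise adjacent, and any tree decomposition puts a clique entirely inside one bag — forcing width ≥ 2. Hence tw(G) = 2 exactly.

Treewidth 2.
One such decomposition:
Bags: B1 = {3, 6, 8}  B2 = {3, 5, 8}  B3 = {1, 6, 8}  B4 = {3, 6, 7}  B5 = {0, 1, 6}  B6 = {3, 4, 8}  B7 = {2, 3, 5}
Tree: B1–B2, B1–B3, B1–B4, B3–B5, B1–B6, B2–B7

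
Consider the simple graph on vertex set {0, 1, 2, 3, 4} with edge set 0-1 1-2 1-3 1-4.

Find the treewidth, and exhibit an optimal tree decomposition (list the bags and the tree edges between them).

Treewidth 1.
Bags: B1 = {0, 1}  B2 = {1, 4}  B3 = {1, 3}  B4 = {1, 2}
Tree: B1–B2, B2–B3, B2–B4

Each bag holds 2 vertices, so the decomposition has width 1, which upper-bounds the treewidth. Since G has at least one edge (e.g. 1–0), it is not an edgeless graph, so tw(G) ≥ 1. The upper and lower bounds meet at 1, so that is the treewidth.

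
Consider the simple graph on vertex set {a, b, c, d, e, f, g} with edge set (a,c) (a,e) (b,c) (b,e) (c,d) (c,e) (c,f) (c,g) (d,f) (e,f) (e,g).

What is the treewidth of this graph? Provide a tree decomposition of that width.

Each bag holds 3 vertices, so the decomposition has width 2, which upper-bounds the treewidth. On the other hand G contains the 3-clique {c, d, f}. A clique must lie in a single bag of any decomposition, so no decomposition can have width below 2. Combining the bounds, tw(G) = 2.

Treewidth 2.
One optimal decomposition is:
Bags: B1 = {c, e, f}  B2 = {a, c, e}  B3 = {c, e, g}  B4 = {b, c, e}  B5 = {c, d, f}
Tree: B1–B2, B2–B3, B1–B4, B1–B5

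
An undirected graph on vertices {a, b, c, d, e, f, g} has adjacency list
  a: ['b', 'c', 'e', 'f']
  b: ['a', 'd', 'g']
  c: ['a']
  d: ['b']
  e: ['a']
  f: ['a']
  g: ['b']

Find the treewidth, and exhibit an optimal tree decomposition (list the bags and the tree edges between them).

Each bag holds 2 vertices, so the decomposition has width 1, which upper-bounds the treewidth. Since G has at least one edge (e.g. a–c), it is not an edgeless graph, so tw(G) ≥ 1. Hence tw(G) = 1 exactly.

Treewidth 1.
One such decomposition:
Bags: B1 = {a, c}  B2 = {a, f}  B3 = {a, b}  B4 = {b, d}  B5 = {b, g}  B6 = {a, e}
Tree: B1–B2, B1–B3, B3–B4, B3–B5, B2–B6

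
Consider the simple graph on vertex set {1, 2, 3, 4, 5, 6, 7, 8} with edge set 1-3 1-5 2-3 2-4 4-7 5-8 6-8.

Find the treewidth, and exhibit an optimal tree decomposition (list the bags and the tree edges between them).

Every bag has size at most 2, so the width is 2 − 1 = 1 and tw(G) ≤ 1. G has an edge, so its treewidth is at least 1. The upper and lower bounds meet at 1, so that is the treewidth.

Treewidth 1.
Bags: B1 = {6, 8}  B2 = {5, 8}  B3 = {1, 5}  B4 = {1, 3}  B5 = {2, 3}  B6 = {2, 4}  B7 = {4, 7}
Tree: B1–B2, B2–B3, B3–B4, B4–B5, B5–B6, B6–B7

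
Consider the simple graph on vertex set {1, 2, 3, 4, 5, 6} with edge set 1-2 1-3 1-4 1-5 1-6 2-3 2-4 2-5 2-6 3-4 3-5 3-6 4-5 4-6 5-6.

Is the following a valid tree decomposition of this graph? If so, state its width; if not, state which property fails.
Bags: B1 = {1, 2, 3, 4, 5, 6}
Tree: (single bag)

Yes; width 5.

Vertex coverage: the bags together contain {1, 2, 3, 4, 5, 6}, the full vertex set. Edge coverage: each edge of G has both endpoints in at least one bag. Running intersection: for every vertex, the bags containing it form a connected subtree. All three properties hold, so this is a valid tree decomposition of width max|bag| − 1 = 5, and hence tw(G) ≤ 5.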